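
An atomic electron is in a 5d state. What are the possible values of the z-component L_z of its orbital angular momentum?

The 5d subshell has l = 2.
L_z = m_l ℏ with m_l ranging from −l to +l in integer steps.
For l = 2: m_l ∈ {-2, -1, 0, 1, 2}.

L_z ∈ {−2ℏ, −ℏ, 0, ℏ, 2ℏ}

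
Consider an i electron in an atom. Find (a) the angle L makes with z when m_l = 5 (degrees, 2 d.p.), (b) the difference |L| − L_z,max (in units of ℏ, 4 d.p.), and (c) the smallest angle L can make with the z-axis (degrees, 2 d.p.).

θ(m_l=5) ≈ 39.51°; |L|−L_z,max ≈ 0.4807ℏ; θ_min ≈ 22.21°

An i state has l = 6.
For m_l = 5: cos θ = 5/√42, θ ≈ 39.51°.
|L| − L_z,max = (√42 − 6)ℏ ≈ 0.4807ℏ.
cos θ_min = 6/√42, so θ_min ≈ 22.21°.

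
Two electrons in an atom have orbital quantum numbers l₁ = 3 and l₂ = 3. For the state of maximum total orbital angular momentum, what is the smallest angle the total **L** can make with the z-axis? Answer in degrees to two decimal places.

By the triangle rule, |l₁ − l₂| ≤ L ≤ l₁ + l₂.
So L can be 0, 1, 2, 3, 4, 5, 6.
The maximum is L = 6, with |L_tot| = ℏ√(6·7) = √42 ℏ.
The minimum angle with z is arccos(6/√42) ≈ 22.21°.

θ_min ≈ 22.21°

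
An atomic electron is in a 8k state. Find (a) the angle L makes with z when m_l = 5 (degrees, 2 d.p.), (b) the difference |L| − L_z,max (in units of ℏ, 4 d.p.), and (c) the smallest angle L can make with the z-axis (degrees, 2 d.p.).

θ(m_l=5) ≈ 48.08°; |L|−L_z,max ≈ 0.4833ℏ; θ_min ≈ 20.70°

The 8k subshell has l = 7.
For m_l = 5: cos θ = 5/√56, θ ≈ 48.08°.
|L| − L_z,max = (2√14 − 7)ℏ ≈ 0.4833ℏ.
cos θ_min = 7/√56, so θ_min ≈ 20.70°.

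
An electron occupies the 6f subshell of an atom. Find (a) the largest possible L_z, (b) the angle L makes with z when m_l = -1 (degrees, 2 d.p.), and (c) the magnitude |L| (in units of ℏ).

L_z,max = 3ℏ; θ(m_l=-1) ≈ 106.78°; |L| = 2√3 ℏ ≈ 3.464ℏ

For 6f, l = 3.
L_z,max = lℏ = 3ℏ.
For m_l = -1: cos θ = -1/√12, θ ≈ 106.78°.
|L| = ℏ√(3·4) = 2√3 ℏ ≈ 3.464ℏ.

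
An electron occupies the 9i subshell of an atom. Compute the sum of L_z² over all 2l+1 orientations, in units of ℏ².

Σ(L_z)² = 182 ℏ²

9i means n = 9, l = 6.
m_l runs from −6 to 6, i.e. {-6, -5, -4, -3, -2, -1, 0, 1, 2, 3, 4, 5, 6}.
Σ m_l² = l(l+1)(2l+1)/3 = 6·7·13/3 = 182.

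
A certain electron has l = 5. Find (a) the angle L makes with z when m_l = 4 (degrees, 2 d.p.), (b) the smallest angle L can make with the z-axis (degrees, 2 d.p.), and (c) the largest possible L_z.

For m_l = 4: cos θ = 4/√30, θ ≈ 43.09°.
cos θ_min = 5/√30, so θ_min ≈ 24.09°.
L_z,max = lℏ = 5ℏ.

θ(m_l=4) ≈ 43.09°; θ_min ≈ 24.09°; L_z,max = 5ℏ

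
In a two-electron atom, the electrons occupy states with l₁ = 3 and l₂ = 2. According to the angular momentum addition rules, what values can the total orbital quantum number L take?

L = 1, 2, 3, 4, 5

L runs from |3 − 2| = 1 to 3 + 2 = 5.
Allowed values: L = 1, 2, 3, 4, 5.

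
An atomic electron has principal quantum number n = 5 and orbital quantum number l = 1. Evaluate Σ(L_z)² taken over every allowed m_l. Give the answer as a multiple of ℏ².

Σ(L_z)² = 2 ℏ²

The allowed m_l values are -1, 0, 1.
Summing m² from −1 to 1: Σ m_l² = 2.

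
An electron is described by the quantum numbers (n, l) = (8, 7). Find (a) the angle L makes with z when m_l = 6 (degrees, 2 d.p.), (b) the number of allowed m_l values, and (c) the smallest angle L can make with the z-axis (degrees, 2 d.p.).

θ(m_l=6) ≈ 36.70°; 15 values; θ_min ≈ 20.70°

For m_l = 6: cos θ = 6/√56, θ ≈ 36.70°.
There are 2l+1 = 15 values of m_l.
cos θ_min = 7/√56, so θ_min ≈ 20.70°.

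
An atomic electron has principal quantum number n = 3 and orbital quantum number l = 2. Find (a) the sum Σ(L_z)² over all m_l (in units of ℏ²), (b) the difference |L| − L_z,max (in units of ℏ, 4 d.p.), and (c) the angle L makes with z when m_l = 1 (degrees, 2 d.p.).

Σ m_l² = 10, so Σ(L_z)² = 10 ℏ².
|L| − L_z,max = (√6 − 2)ℏ ≈ 0.4495ℏ.
For m_l = 1: cos θ = 1/√6, θ ≈ 65.91°.

Σ(L_z)² = 10 ℏ²; |L|−L_z,max ≈ 0.4495ℏ; θ(m_l=1) ≈ 65.91°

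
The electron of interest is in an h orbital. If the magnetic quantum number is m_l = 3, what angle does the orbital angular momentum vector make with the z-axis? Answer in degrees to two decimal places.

For an h orbital, l = 5.
|L|² = l(l+1)ℏ² = 30ℏ², so |L| = √30 ℏ.
L_z = m_l ℏ = 3ℏ.
cos θ = L_z/|L| = 3/√30, so θ ≈ 56.79°.

θ ≈ 56.79°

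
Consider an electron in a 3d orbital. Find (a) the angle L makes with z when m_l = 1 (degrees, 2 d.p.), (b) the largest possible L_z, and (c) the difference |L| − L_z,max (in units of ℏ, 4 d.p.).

3d means n = 3, l = 2.
For m_l = 1: cos θ = 1/√6, θ ≈ 65.91°.
L_z,max = lℏ = 2ℏ.
|L| − L_z,max = (√6 − 2)ℏ ≈ 0.4495ℏ.

θ(m_l=1) ≈ 65.91°; L_z,max = 2ℏ; |L|−L_z,max ≈ 0.4495ℏ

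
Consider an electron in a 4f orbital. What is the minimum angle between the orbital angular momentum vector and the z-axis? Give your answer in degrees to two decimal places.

θ_min ≈ 30.00°

For 4f, l = 3.
|L| = √(l(l+1)) ℏ = 2√3 ℏ.
The smallest angle corresponds to the largest L_z, i.e. m_l = l = 3, giving L_z = 3ℏ.
cos θ_min = 3/√12, so θ_min ≈ 30.00°.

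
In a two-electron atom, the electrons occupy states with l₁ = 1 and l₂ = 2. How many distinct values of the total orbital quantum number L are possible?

3

By the triangle rule, |l₁ − l₂| ≤ L ≤ l₁ + l₂.
Allowed values: L = 1, 2, 3.
That is 3 values.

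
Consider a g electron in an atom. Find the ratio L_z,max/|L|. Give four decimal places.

L_z,max/|L| = 0.8944

For a g orbital, l = 4.
|L| = 2√5 ℏ ≈ 4.4721ℏ, while L_z,max = lℏ = 4ℏ.
L_z,max/|L| = 4/√20 = 0.8944.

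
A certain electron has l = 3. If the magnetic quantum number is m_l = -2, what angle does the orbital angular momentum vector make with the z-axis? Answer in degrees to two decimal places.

θ ≈ 125.26°

|L| = ℏ√(l(l+1)) = 2√3 ℏ.
L_z = m_l ℏ = −2ℏ.
cos θ = L_z/|L| = -2/√12, so θ ≈ 125.26°.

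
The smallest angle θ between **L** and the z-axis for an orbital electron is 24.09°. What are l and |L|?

l = 5, |L| = √30 ℏ ≈ 5.477ℏ

cos²θ_min = l/(l+1) = 0.8334.
l = cos²θ/sin²θ ≈ 5.
Then |L| = ℏ√(5·6) = √30 ℏ.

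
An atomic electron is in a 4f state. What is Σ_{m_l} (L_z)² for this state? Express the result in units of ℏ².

Σ(L_z)² = 28 ℏ²

4f means n = 4, l = 3.
m_l ∈ {-3, -2, -1, 0, 1, 2, 3}.
Σ m_l² = l(l+1)(2l+1)/3 = 3·4·7/3 = 28.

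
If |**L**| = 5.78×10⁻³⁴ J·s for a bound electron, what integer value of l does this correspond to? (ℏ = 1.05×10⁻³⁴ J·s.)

Dividing by ℏ: |L|/ℏ ≈ 5.505.
Set l(l+1) = 30.30; the integer solution is l = 5.

l = 5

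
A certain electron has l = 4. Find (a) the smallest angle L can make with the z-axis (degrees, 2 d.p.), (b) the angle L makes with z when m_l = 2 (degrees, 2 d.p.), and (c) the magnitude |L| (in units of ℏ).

cos θ_min = 4/√20, so θ_min ≈ 26.57°.
For m_l = 2: cos θ = 2/√20, θ ≈ 63.43°.
|L| = ℏ√(4·5) = 2√5 ℏ ≈ 4.472ℏ.

θ_min ≈ 26.57°; θ(m_l=2) ≈ 63.43°; |L| = 2√5 ℏ ≈ 4.472ℏ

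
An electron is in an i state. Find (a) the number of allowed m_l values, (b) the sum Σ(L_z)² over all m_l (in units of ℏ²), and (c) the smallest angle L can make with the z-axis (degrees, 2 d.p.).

13 values; Σ(L_z)² = 182 ℏ²; θ_min ≈ 22.21°

An i state has l = 6.
There are 2l+1 = 13 values of m_l.
Σ m_l² = 182, so Σ(L_z)² = 182 ℏ².
cos θ_min = 6/√42, so θ_min ≈ 22.21°.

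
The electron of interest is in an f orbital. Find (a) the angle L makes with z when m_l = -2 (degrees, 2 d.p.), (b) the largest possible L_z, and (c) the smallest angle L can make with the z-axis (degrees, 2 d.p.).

For an f orbital, l = 3.
For m_l = -2: cos θ = -2/√12, θ ≈ 125.26°.
L_z,max = lℏ = 3ℏ.
cos θ_min = 3/√12, so θ_min ≈ 30.00°.

θ(m_l=-2) ≈ 125.26°; L_z,max = 3ℏ; θ_min ≈ 30.00°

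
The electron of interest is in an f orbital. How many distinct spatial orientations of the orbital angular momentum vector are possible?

7

For an f orbital, l = 3.
The number of m_l values is 2l + 1 = 2·3 + 1 = 7.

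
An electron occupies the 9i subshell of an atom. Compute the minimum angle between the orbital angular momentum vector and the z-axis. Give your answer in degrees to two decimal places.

9i means n = 9, l = 6.
|L|² = l(l+1)ℏ² = 42ℏ², so |L| = √42 ℏ.
The smallest angle corresponds to the largest L_z, i.e. m_l = l = 6, giving L_z = 6ℏ.
cos θ_min = 6/√42, so θ_min ≈ 22.21°.

θ_min ≈ 22.21°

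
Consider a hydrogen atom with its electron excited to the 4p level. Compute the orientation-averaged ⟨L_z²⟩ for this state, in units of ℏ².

The 4p level has l = 1.
The allowed m_l values are -1, 0, 1.
⟨L_z²⟩ = ℏ²·l(l+1)/3 = 0.6667ℏ².

⟨L_z²⟩ = 0.6667 ℏ²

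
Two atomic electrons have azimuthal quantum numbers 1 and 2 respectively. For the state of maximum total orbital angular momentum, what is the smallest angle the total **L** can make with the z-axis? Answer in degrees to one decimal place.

θ_min ≈ 30.0°

The total orbital quantum number L ranges from |l₁ − l₂| to l₁ + l₂ in integer steps.
L ∈ {1, 2, 3}.
The maximum is L = 3, with |L_tot| = ℏ√(3·4) = 2√3 ℏ.
The minimum angle with z is arccos(3/√12) ≈ 30.0°.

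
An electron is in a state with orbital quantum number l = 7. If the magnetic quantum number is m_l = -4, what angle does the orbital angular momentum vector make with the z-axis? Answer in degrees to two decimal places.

|L| = √(l(l+1)) ℏ = 2√14 ℏ.
L_z = m_l ℏ = −4ℏ.
cos θ = L_z/|L| = -4/√56, so θ ≈ 122.31°.

θ ≈ 122.31°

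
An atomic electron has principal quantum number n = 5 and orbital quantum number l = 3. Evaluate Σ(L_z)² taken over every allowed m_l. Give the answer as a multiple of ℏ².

Σ(L_z)² = 28 ℏ²

m_l ∈ {-3, -2, -1, 0, 1, 2, 3}.
Σ m_l² = l(l+1)(2l+1)/3 = 3·4·7/3 = 28.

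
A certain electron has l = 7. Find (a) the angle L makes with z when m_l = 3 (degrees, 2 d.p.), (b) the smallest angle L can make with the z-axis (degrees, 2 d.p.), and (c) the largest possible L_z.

θ(m_l=3) ≈ 66.37°; θ_min ≈ 20.70°; L_z,max = 7ℏ

For m_l = 3: cos θ = 3/√56, θ ≈ 66.37°.
cos θ_min = 7/√56, so θ_min ≈ 20.70°.
L_z,max = lℏ = 7ℏ.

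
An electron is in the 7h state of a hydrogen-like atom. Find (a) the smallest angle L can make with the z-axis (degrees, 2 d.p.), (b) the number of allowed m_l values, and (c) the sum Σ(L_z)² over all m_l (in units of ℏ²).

θ_min ≈ 24.09°; 11 values; Σ(L_z)² = 110 ℏ²

For 7h, l = 5.
cos θ_min = 5/√30, so θ_min ≈ 24.09°.
There are 2l+1 = 11 values of m_l.
Σ m_l² = 110, so Σ(L_z)² = 110 ℏ².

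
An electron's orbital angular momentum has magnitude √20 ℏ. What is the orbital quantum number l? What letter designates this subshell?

l = 4 (g orbital)

|L| = ℏ√(l(l+1)), so l(l+1) = 20.
The positive root is l = 4.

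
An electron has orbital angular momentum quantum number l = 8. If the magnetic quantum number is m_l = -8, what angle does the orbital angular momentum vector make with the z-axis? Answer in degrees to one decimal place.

|L|² = l(l+1)ℏ² = 72ℏ², so |L| = 6√2 ℏ.
L_z = m_l ℏ = −8ℏ.
cos θ = L_z/|L| = -8/√72, so θ ≈ 160.5°.

θ ≈ 160.5°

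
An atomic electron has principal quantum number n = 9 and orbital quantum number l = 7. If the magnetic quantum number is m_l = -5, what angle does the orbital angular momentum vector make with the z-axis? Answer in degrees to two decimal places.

|L| = √(l(l+1)) ℏ = 2√14 ℏ.
L_z = m_l ℏ = −5ℏ.
cos θ = L_z/|L| = -5/√56, so θ ≈ 131.92°.

θ ≈ 131.92°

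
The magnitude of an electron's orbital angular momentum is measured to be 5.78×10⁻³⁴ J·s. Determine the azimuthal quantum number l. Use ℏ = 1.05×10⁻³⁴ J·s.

Dividing by ℏ: |L|/ℏ ≈ 5.505.
(|L|/ℏ)² = l(l+1) ≈ 30.30 ⇒ l = 5.

l = 5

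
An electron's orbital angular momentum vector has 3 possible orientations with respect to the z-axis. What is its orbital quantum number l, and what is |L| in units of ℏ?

l = 1, |L| = √2 ℏ ≈ 1.414ℏ

2l + 1 = 3 ⇒ l = 1.
Then |L| = √(l(l+1)) ℏ = √2 ℏ.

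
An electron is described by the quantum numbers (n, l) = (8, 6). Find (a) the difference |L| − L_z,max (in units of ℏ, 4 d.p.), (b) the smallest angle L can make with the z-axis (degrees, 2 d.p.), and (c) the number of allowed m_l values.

|L| − L_z,max = (√42 − 6)ℏ ≈ 0.4807ℏ.
cos θ_min = 6/√42, so θ_min ≈ 22.21°.
There are 2l+1 = 13 values of m_l.

|L|−L_z,max ≈ 0.4807ℏ; θ_min ≈ 22.21°; 13 values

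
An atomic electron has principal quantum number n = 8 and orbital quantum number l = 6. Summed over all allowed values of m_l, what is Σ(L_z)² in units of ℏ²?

Σ(L_z)² = 182 ℏ²

m_l runs from −6 to 6, i.e. {-6, -5, -4, -3, -2, -1, 0, 1, 2, 3, 4, 5, 6}.
Σ m_l² = 2·(1 + 4 + 9 + 16 + 25 + 36) = 182.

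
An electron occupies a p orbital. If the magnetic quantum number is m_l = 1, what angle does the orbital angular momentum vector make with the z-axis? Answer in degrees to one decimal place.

θ ≈ 45.0°

A p state has l = 1.
|L| = ℏ√(l(l+1)) = √2 ℏ.
L_z = m_l ℏ = 1ℏ.
cos θ = L_z/|L| = 1/√2, so θ ≈ 45.0°.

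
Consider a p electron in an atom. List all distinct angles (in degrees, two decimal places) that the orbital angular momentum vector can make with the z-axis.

The letter p corresponds to l = 1.
|L| = √(l(l+1)) ℏ = √2 ℏ.
cos θ = m_l/√2 for each m_l ∈ {-1, 0, 1}.

θ ∈ {45.00°, 90.00°, 135.00°}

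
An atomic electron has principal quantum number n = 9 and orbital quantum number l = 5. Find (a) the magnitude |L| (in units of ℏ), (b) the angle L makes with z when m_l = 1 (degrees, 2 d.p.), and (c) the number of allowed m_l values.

|L| = √30 ℏ ≈ 5.477ℏ; θ(m_l=1) ≈ 79.48°; 11 values

|L| = ℏ√(5·6) = √30 ℏ ≈ 5.477ℏ.
For m_l = 1: cos θ = 1/√30, θ ≈ 79.48°.
There are 2l+1 = 11 values of m_l.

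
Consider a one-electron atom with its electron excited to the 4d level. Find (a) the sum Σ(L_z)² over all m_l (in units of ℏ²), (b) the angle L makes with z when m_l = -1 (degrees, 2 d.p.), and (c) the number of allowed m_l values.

Σ(L_z)² = 10 ℏ²; θ(m_l=-1) ≈ 114.09°; 5 values

The 4d level has l = 2.
Σ m_l² = 10, so Σ(L_z)² = 10 ℏ².
For m_l = -1: cos θ = -1/√6, θ ≈ 114.09°.
There are 2l+1 = 5 values of m_l.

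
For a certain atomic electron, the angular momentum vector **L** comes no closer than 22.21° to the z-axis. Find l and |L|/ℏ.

cos²θ_min = l/(l+1) = 0.8571.
Solving: l = 6.
Then |L| = ℏ√(6·7) = √42 ℏ.

l = 6, |L| = √42 ℏ ≈ 6.481ℏ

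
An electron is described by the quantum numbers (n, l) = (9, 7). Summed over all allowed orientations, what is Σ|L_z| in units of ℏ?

Σ|L_z| = 56 ℏ

m_l ∈ {-7, -6, -5, -4, -3, -2, -1, 0, 1, 2, 3, 4, 5, 6, 7}.
Σ|m_l| = l(l+1) = 56.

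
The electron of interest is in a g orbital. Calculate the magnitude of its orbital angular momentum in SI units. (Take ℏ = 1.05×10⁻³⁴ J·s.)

|L| = 4.70×10⁻³⁴ J·s

The letter g corresponds to l = 4.
|L| = ℏ√(l(l+1)) = ℏ√(4·5) = 2√5 ℏ
Numerically, |L| = 4.472 × (1.05×10⁻³⁴ J·s) = 4.70×10⁻³⁴ J·s.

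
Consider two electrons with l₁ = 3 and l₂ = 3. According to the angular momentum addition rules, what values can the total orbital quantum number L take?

L runs from |3 − 3| = 0 to 3 + 3 = 6.
So L can be 0, 1, 2, 3, 4, 5, 6.

L = 0, 1, 2, 3, 4, 5, 6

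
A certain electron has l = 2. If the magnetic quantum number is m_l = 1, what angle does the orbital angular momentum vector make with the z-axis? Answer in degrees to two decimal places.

|L|² = l(l+1)ℏ² = 6ℏ², so |L| = √6 ℏ.
L_z = m_l ℏ = 1ℏ.
cos θ = L_z/|L| = 1/√6, so θ ≈ 65.91°.

θ ≈ 65.91°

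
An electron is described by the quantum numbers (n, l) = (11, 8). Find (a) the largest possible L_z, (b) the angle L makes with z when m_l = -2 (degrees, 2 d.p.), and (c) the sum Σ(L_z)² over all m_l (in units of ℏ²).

L_z,max = lℏ = 8ℏ.
For m_l = -2: cos θ = -2/√72, θ ≈ 103.63°.
Σ m_l² = 408, so Σ(L_z)² = 408 ℏ².

L_z,max = 8ℏ; θ(m_l=-2) ≈ 103.63°; Σ(L_z)² = 408 ℏ²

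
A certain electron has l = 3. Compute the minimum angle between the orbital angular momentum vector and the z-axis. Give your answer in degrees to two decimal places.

|L| = ℏ√(l(l+1)) = 2√3 ℏ.
The smallest angle corresponds to the largest L_z, i.e. m_l = l = 3, giving L_z = 3ℏ.
cos θ_min = 3/√12, so θ_min ≈ 30.00°.

θ_min ≈ 30.00°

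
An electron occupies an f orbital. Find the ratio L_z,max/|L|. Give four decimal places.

L_z,max/|L| = 0.8660

F corresponds to l = 3.
|L| = 2√3 ℏ ≈ 3.4641ℏ, while L_z,max = lℏ = 3ℏ.
L_z,max/|L| = 3/√12 = 0.8660.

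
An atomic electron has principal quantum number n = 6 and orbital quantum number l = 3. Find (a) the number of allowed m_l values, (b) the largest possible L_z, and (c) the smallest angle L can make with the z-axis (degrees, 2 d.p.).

7 values; L_z,max = 3ℏ; θ_min ≈ 30.00°

There are 2l+1 = 7 values of m_l.
L_z,max = lℏ = 3ℏ.
cos θ_min = 3/√12, so θ_min ≈ 30.00°.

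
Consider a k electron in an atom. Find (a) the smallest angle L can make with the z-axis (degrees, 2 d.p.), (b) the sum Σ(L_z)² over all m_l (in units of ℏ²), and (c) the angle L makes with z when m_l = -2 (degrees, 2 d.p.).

θ_min ≈ 20.70°; Σ(L_z)² = 280 ℏ²; θ(m_l=-2) ≈ 105.50°

The letter k corresponds to l = 7.
cos θ_min = 7/√56, so θ_min ≈ 20.70°.
Σ m_l² = 280, so Σ(L_z)² = 280 ℏ².
For m_l = -2: cos θ = -2/√56, θ ≈ 105.50°.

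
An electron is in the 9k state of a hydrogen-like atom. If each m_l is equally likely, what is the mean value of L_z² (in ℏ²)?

9k means n = 9, l = 7.
m_l runs from −7 to 7, i.e. {-7, -6, -5, -4, -3, -2, -1, 0, 1, 2, 3, 4, 5, 6, 7}.
Average of L_z² over 15 states: 280/15 ℏ² = 18.67 ℏ².

⟨L_z²⟩ = 18.67 ℏ²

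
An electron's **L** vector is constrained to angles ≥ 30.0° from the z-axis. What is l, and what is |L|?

l = 3, |L| = 2√3 ℏ ≈ 3.464ℏ

At minimum angle, m_l = l, so cos θ = l/√(l(l+1)); cos²θ = l/(l+1) = 0.7500.
Thus l = 0.7500/(1 − 0.7500) ≈ 3.
Then |L| = ℏ√(3·4) = 2√3 ℏ.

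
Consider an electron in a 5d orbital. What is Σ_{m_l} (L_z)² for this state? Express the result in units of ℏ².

The 5d subshell has l = 2.
The allowed m_l values are -2, -1, 0, 1, 2.
Summing m² from −2 to 2: Σ m_l² = 10.

Σ(L_z)² = 10 ℏ²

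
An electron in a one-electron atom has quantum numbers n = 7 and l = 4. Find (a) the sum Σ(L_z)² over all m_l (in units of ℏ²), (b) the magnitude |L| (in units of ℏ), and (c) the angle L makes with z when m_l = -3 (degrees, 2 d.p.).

Σ m_l² = 60, so Σ(L_z)² = 60 ℏ².
|L| = ℏ√(4·5) = 2√5 ℏ ≈ 4.472ℏ.
For m_l = -3: cos θ = -3/√20, θ ≈ 132.13°.

Σ(L_z)² = 60 ℏ²; |L| = 2√5 ℏ ≈ 4.472ℏ; θ(m_l=-3) ≈ 132.13°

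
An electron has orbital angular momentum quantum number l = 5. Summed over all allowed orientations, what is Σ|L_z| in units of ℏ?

m_l runs from −5 to 5, i.e. {-5, -4, -3, -2, -1, 0, 1, 2, 3, 4, 5}.
Σ|m_l| = 2·5(5+1)/2 = 30.

Σ|L_z| = 30 ℏ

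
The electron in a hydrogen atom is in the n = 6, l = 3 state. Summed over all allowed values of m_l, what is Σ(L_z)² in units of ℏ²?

Σ(L_z)² = 28 ℏ²

m_l ∈ {-3, -2, -1, 0, 1, 2, 3}.
Σ m_l² = l(l+1)(2l+1)/3 = 3·4·7/3 = 28.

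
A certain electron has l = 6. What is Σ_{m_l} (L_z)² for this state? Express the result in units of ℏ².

m_l runs from −6 to 6, i.e. {-6, -5, -4, -3, -2, -1, 0, 1, 2, 3, 4, 5, 6}.
Σ m_l² = 2·(1 + 4 + 9 + 16 + 25 + 36) = 182.

Σ(L_z)² = 182 ℏ²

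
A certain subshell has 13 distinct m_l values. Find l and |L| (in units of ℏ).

Since there are 2l+1 = 13 values of m_l, l = 6.
Then |L| = √(l(l+1)) ℏ = √42 ℏ.

l = 6, |L| = √42 ℏ ≈ 6.481ℏ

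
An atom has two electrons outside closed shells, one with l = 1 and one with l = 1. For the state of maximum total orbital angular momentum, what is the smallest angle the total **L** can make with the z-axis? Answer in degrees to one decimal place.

θ_min ≈ 35.3°

The total orbital quantum number L ranges from |l₁ − l₂| to l₁ + l₂ in integer steps.
Allowed values: L = 0, 1, 2.
The maximum is L = 2, with |L_tot| = ℏ√(2·3) = √6 ℏ.
The minimum angle with z is arccos(2/√6) ≈ 35.3°.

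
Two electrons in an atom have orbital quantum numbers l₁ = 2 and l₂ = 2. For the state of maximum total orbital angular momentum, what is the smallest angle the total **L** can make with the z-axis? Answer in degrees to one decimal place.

By the triangle rule, |l₁ − l₂| ≤ L ≤ l₁ + l₂.
Allowed values: L = 0, 1, 2, 3, 4.
The maximum is L = 4, with |L_tot| = ℏ√(4·5) = 2√5 ℏ.
The minimum angle with z is arccos(4/√20) ≈ 26.6°.

θ_min ≈ 26.6°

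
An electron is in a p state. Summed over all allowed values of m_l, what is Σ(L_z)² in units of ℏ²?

Σ(L_z)² = 2 ℏ²

For a p orbital, l = 1.
The allowed m_l values are -1, 0, 1.
Σ m_l² = l(l+1)(2l+1)/3 = 1·2·3/3 = 2.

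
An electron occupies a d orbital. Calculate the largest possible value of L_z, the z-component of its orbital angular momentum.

For a d orbital, l = 2.
L_z = m_l ℏ with m_l ∈ {−2, …, 2}; the maximum is m_l = 2.

L_z,max = 2ℏ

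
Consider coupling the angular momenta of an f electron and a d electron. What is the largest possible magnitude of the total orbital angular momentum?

The total orbital quantum number L ranges from |l₁ − l₂| to l₁ + l₂ in integer steps.
Allowed values: L = 1, 2, 3, 4, 5.
The largest magnitude corresponds to L = 5: |L_tot| = ℏ√(5·6) = √30 ℏ.

|L_tot|_max = √30 ℏ ≈ 5.477ℏ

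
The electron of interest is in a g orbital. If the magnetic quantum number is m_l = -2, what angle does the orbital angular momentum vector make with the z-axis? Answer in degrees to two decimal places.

For a g orbital, l = 4.
|L| = ℏ√(l(l+1)) = 2√5 ℏ.
L_z = m_l ℏ = −2ℏ.
cos θ = L_z/|L| = -2/√20, so θ ≈ 116.57°.

θ ≈ 116.57°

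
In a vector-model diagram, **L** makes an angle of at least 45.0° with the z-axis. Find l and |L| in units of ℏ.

cos θ_min = l/√(l(l+1)) = √(l/(l+1)), so l/(l+1) = cos²(45.0°) = 0.5000.
l = cos²θ/sin²θ ≈ 1.
Then |L| = ℏ√(1·2) = √2 ℏ.

l = 1, |L| = √2 ℏ ≈ 1.414ℏ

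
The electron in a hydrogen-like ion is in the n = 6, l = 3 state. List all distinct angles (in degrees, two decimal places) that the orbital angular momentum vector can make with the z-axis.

θ ∈ {30.00°, 54.74°, 73.22°, 90.00°, 106.78°, 125.26°, 150.00°}

|L| = ℏ√(l(l+1)) = 2√3 ℏ.
cos θ = m_l/√12 for each m_l ∈ {-3, -2, -1, 0, 1, 2, 3}.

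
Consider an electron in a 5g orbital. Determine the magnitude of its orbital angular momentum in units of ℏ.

|L| = 2√5 ℏ ≈ 4.472ℏ

For 5g, l = 4.
|L| = ℏ√(l(l+1)) = ℏ√(4·5) = 2√5 ℏ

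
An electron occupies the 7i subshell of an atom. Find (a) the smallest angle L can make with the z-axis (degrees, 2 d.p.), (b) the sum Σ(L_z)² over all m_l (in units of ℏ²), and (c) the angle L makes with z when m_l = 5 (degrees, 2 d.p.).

θ_min ≈ 22.21°; Σ(L_z)² = 182 ℏ²; θ(m_l=5) ≈ 39.51°

The 7i subshell has l = 6.
cos θ_min = 6/√42, so θ_min ≈ 22.21°.
Σ m_l² = 182, so Σ(L_z)² = 182 ℏ².
For m_l = 5: cos θ = 5/√42, θ ≈ 39.51°.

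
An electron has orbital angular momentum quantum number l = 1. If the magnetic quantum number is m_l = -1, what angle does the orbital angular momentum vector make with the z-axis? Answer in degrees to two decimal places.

θ ≈ 135.00°

|L| = √(l(l+1)) ℏ = √2 ℏ.
L_z = m_l ℏ = −1ℏ.
cos θ = L_z/|L| = -1/√2, so θ ≈ 135.00°.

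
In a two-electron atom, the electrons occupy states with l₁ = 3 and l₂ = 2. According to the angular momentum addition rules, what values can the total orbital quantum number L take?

The total orbital quantum number L ranges from |l₁ − l₂| to l₁ + l₂ in integer steps.
L ∈ {1, 2, 3, 4, 5}.

L = 1, 2, 3, 4, 5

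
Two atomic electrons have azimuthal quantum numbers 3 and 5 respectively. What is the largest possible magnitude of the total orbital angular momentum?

|L_tot|_max = 6√2 ℏ ≈ 8.485ℏ

L runs from |3 − 5| = 2 to 3 + 5 = 8.
Allowed values: L = 2, 3, 4, 5, 6, 7, 8.
The largest magnitude corresponds to L = 8: |L_tot| = ℏ√(8·9) = 6√2 ℏ.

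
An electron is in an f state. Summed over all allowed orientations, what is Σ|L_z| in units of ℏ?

Σ|L_z| = 12 ℏ

F corresponds to l = 3.
m_l runs from −3 to 3, i.e. {-3, -2, -1, 0, 1, 2, 3}.
Σ|m_l| = 2·3(3+1)/2 = 12.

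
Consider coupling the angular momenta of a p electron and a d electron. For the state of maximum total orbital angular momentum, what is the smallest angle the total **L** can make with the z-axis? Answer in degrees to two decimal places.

By the triangle rule, |l₁ − l₂| ≤ L ≤ l₁ + l₂.
So L can be 1, 2, 3.
The maximum is L = 3, with |L_tot| = ℏ√(3·4) = 2√3 ℏ.
The minimum angle with z is arccos(3/√12) ≈ 30.00°.

θ_min ≈ 30.00°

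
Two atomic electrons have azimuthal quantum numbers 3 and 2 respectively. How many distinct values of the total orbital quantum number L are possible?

5

The total orbital quantum number L ranges from |l₁ − l₂| to l₁ + l₂ in integer steps.
So L can be 1, 2, 3, 4, 5.
That is 5 values.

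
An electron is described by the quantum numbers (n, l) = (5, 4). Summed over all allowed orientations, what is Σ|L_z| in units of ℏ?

m_l ∈ {-4, -3, -2, -1, 0, 1, 2, 3, 4}.
Σ|m_l| = 2·4(4+1)/2 = 20.

Σ|L_z| = 20 ℏ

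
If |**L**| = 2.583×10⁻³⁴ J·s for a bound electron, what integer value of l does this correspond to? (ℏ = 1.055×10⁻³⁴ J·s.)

Dividing by ℏ: |L|/ℏ ≈ 2.448.
Set l(l+1) = 5.99; the integer solution is l = 2.

l = 2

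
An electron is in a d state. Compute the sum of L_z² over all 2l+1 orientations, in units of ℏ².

A d state has l = 2.
The allowed m_l values are -2, -1, 0, 1, 2.
Σ m_l² = 2·(1 + 4) = 10.

Σ(L_z)² = 10 ℏ²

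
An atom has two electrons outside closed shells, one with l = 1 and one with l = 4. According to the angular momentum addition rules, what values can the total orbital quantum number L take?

L runs from |1 − 4| = 3 to 1 + 4 = 5.
So L can be 3, 4, 5.

L = 3, 4, 5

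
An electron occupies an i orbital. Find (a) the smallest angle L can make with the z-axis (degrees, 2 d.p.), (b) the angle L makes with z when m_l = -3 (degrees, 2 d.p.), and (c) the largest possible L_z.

An i state has l = 6.
cos θ_min = 6/√42, so θ_min ≈ 22.21°.
For m_l = -3: cos θ = -3/√42, θ ≈ 117.58°.
L_z,max = lℏ = 6ℏ.

θ_min ≈ 22.21°; θ(m_l=-3) ≈ 117.58°; L_z,max = 6ℏ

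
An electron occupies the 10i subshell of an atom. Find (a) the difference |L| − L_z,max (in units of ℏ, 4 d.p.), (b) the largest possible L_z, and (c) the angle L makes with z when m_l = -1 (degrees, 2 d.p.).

|L|−L_z,max ≈ 0.4807ℏ; L_z,max = 6ℏ; θ(m_l=-1) ≈ 98.88°

10i means n = 10, l = 6.
|L| − L_z,max = (√42 − 6)ℏ ≈ 0.4807ℏ.
L_z,max = lℏ = 6ℏ.
For m_l = -1: cos θ = -1/√42, θ ≈ 98.88°.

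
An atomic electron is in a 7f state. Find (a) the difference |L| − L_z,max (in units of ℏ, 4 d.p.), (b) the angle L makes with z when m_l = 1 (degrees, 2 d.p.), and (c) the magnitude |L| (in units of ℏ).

The 7f subshell has l = 3.
|L| − L_z,max = (2√3 − 3)ℏ ≈ 0.4641ℏ.
For m_l = 1: cos θ = 1/√12, θ ≈ 73.22°.
|L| = ℏ√(3·4) = 2√3 ℏ ≈ 3.464ℏ.

|L|−L_z,max ≈ 0.4641ℏ; θ(m_l=1) ≈ 73.22°; |L| = 2√3 ℏ ≈ 3.464ℏ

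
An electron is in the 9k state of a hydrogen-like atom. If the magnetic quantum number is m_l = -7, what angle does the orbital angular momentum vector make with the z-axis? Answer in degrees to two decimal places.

θ ≈ 159.30°

For 9k, l = 7.
|L| = √(l(l+1)) ℏ = 2√14 ℏ.
L_z = m_l ℏ = −7ℏ.
cos θ = L_z/|L| = -7/√56, so θ ≈ 159.30°.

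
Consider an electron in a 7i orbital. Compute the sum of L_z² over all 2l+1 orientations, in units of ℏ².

Σ(L_z)² = 182 ℏ²

7i means n = 7, l = 6.
m_l runs from −6 to 6, i.e. {-6, -5, -4, -3, -2, -1, 0, 1, 2, 3, 4, 5, 6}.
Summing m² from −6 to 6: Σ m_l² = 182.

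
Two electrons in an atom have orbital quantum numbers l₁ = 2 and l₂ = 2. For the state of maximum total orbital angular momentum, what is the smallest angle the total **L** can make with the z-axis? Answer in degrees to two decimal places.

Angular momentum addition gives L = |l₁ − l₂|, …, l₁ + l₂.
Allowed values: L = 0, 1, 2, 3, 4.
The maximum is L = 4, with |L_tot| = ℏ√(4·5) = 2√5 ℏ.
The minimum angle with z is arccos(4/√20) ≈ 26.57°.

θ_min ≈ 26.57°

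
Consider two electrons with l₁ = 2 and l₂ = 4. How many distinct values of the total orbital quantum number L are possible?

5

The total orbital quantum number L ranges from |l₁ − l₂| to l₁ + l₂ in integer steps.
Allowed values: L = 2, 3, 4, 5, 6.
That is 5 values.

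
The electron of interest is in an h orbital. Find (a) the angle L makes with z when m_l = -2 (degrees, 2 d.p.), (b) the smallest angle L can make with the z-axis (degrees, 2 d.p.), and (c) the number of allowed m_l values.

The letter h corresponds to l = 5.
For m_l = -2: cos θ = -2/√30, θ ≈ 111.42°.
cos θ_min = 5/√30, so θ_min ≈ 24.09°.
There are 2l+1 = 11 values of m_l.

θ(m_l=-2) ≈ 111.42°; θ_min ≈ 24.09°; 11 values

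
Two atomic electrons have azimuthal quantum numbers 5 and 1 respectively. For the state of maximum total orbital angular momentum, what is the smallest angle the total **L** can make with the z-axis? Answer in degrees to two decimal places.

The total orbital quantum number L ranges from |l₁ − l₂| to l₁ + l₂ in integer steps.
So L can be 4, 5, 6.
The maximum is L = 6, with |L_tot| = ℏ√(6·7) = √42 ℏ.
The minimum angle with z is arccos(6/√42) ≈ 22.21°.

θ_min ≈ 22.21°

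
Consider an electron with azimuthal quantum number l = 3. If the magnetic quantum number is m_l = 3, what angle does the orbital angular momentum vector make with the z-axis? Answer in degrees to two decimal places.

θ ≈ 30.00°

|L| = √(l(l+1)) ℏ = 2√3 ℏ.
L_z = m_l ℏ = 3ℏ.
cos θ = L_z/|L| = 3/√12, so θ ≈ 30.00°.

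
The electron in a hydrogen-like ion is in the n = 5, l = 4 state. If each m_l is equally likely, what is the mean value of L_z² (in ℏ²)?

m_l ∈ {-4, -3, -2, -1, 0, 1, 2, 3, 4}.
Average of L_z² over 9 states: 60/9 ℏ² = 6.667 ℏ².

⟨L_z²⟩ = 6.667 ℏ²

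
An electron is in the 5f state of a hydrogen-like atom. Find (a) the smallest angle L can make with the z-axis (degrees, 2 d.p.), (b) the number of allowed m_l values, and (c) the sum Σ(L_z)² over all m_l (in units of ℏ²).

The 5f subshell has l = 3.
cos θ_min = 3/√12, so θ_min ≈ 30.00°.
There are 2l+1 = 7 values of m_l.
Σ m_l² = 28, so Σ(L_z)² = 28 ℏ².

θ_min ≈ 30.00°; 7 values; Σ(L_z)² = 28 ℏ²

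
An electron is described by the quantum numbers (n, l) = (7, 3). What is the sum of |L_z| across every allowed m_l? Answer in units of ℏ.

The allowed m_l values are -3, -2, -1, 0, 1, 2, 3.
Σ|m_l| = 2(1+2+…+3) = 12.

Σ|L_z| = 12 ℏ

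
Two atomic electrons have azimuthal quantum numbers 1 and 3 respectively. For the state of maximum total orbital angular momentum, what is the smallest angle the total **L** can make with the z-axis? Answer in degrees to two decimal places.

Angular momentum addition gives L = |l₁ − l₂|, …, l₁ + l₂.
L ∈ {2, 3, 4}.
The maximum is L = 4, with |L_tot| = ℏ√(4·5) = 2√5 ℏ.
The minimum angle with z is arccos(4/√20) ≈ 26.57°.

θ_min ≈ 26.57°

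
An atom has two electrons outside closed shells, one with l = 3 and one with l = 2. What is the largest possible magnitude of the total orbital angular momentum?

L runs from |3 − 2| = 1 to 3 + 2 = 5.
So L can be 1, 2, 3, 4, 5.
The largest magnitude corresponds to L = 5: |L_tot| = ℏ√(5·6) = √30 ℏ.

|L_tot|_max = √30 ℏ ≈ 5.477ℏ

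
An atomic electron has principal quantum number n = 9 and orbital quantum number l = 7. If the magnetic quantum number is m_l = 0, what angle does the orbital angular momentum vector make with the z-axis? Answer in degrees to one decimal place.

θ ≈ 90.0°

|L| = ℏ√(l(l+1)) = 2√14 ℏ.
L_z = m_l ℏ = 0ℏ.
cos θ = L_z/|L| = 0/√56, so θ ≈ 90.0°.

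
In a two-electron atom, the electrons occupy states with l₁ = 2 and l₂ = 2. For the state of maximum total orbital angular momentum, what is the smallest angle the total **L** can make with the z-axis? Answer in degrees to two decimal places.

By the triangle rule, |l₁ − l₂| ≤ L ≤ l₁ + l₂.
Allowed values: L = 0, 1, 2, 3, 4.
The maximum is L = 4, with |L_tot| = ℏ√(4·5) = 2√5 ℏ.
The minimum angle with z is arccos(4/√20) ≈ 26.57°.

θ_min ≈ 26.57°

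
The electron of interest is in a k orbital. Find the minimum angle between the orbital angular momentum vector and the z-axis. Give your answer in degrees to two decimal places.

θ_min ≈ 20.70°

K corresponds to l = 7.
|L|² = l(l+1)ℏ² = 56ℏ², so |L| = 2√14 ℏ.
The smallest angle corresponds to the largest L_z, i.e. m_l = l = 7, giving L_z = 7ℏ.
cos θ_min = 7/√56, so θ_min ≈ 20.70°.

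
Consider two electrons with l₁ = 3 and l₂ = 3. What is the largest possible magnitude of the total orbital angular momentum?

|L_tot|_max = √42 ℏ ≈ 6.481ℏ

By the triangle rule, |l₁ − l₂| ≤ L ≤ l₁ + l₂.
So L can be 0, 1, 2, 3, 4, 5, 6.
The largest magnitude corresponds to L = 6: |L_tot| = ℏ√(6·7) = √42 ℏ.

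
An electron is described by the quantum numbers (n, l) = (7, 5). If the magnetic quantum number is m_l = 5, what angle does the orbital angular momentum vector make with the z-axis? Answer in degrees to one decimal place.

θ ≈ 24.1°

|L| = ℏ√(l(l+1)) = √30 ℏ.
L_z = m_l ℏ = 5ℏ.
cos θ = L_z/|L| = 5/√30, so θ ≈ 24.1°.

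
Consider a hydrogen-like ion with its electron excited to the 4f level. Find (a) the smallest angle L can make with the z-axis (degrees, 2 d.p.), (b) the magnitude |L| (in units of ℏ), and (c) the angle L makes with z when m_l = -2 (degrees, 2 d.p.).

θ_min ≈ 30.00°; |L| = 2√3 ℏ ≈ 3.464ℏ; θ(m_l=-2) ≈ 125.26°

The 4f level has l = 3.
cos θ_min = 3/√12, so θ_min ≈ 30.00°.
|L| = ℏ√(3·4) = 2√3 ℏ ≈ 3.464ℏ.
For m_l = -2: cos θ = -2/√12, θ ≈ 125.26°.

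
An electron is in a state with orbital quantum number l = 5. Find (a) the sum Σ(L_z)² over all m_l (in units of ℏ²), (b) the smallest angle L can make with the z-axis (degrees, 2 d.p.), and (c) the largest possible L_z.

Σ(L_z)² = 110 ℏ²; θ_min ≈ 24.09°; L_z,max = 5ℏ

Σ m_l² = 110, so Σ(L_z)² = 110 ℏ².
cos θ_min = 5/√30, so θ_min ≈ 24.09°.
L_z,max = lℏ = 5ℏ.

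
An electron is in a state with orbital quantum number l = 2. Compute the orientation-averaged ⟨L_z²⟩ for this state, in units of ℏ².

⟨L_z²⟩ = 2 ℏ²

The allowed m_l values are -2, -1, 0, 1, 2.
⟨L_z²⟩ = ℏ²·(Σ m_l²)/(2l+1) = ℏ²·10/5 = 2ℏ².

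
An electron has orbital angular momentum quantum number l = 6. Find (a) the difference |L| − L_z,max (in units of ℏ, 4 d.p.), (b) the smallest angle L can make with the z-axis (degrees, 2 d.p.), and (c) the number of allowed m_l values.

|L| − L_z,max = (√42 − 6)ℏ ≈ 0.4807ℏ.
cos θ_min = 6/√42, so θ_min ≈ 22.21°.
There are 2l+1 = 13 values of m_l.

|L|−L_z,max ≈ 0.4807ℏ; θ_min ≈ 22.21°; 13 values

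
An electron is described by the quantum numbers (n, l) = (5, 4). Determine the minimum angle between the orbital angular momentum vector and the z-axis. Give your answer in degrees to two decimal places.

|L| = √(l(l+1)) ℏ = 2√5 ℏ.
The smallest angle corresponds to the largest L_z, i.e. m_l = l = 4, giving L_z = 4ℏ.
cos θ_min = 4/√20, so θ_min ≈ 26.57°.

θ_min ≈ 26.57°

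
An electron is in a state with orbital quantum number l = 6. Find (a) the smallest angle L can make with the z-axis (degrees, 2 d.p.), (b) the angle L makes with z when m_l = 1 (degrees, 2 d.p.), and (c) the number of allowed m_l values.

θ_min ≈ 22.21°; θ(m_l=1) ≈ 81.12°; 13 values

cos θ_min = 6/√42, so θ_min ≈ 22.21°.
For m_l = 1: cos θ = 1/√42, θ ≈ 81.12°.
There are 2l+1 = 13 values of m_l.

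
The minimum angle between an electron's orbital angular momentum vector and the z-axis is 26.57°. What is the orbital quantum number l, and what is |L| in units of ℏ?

l = 4, |L| = 2√5 ℏ ≈ 4.472ℏ

At minimum angle, m_l = l, so cos θ = l/√(l(l+1)); cos²θ = l/(l+1) = 0.7999.
Solving: l = 4.
Then |L| = ℏ√(4·5) = 2√5 ℏ.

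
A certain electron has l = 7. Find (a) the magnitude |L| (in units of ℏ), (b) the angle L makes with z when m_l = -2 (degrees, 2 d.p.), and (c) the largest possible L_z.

|L| = 2√14 ℏ ≈ 7.483ℏ; θ(m_l=-2) ≈ 105.50°; L_z,max = 7ℏ

|L| = ℏ√(7·8) = 2√14 ℏ ≈ 7.483ℏ.
For m_l = -2: cos θ = -2/√56, θ ≈ 105.50°.
L_z,max = lℏ = 7ℏ.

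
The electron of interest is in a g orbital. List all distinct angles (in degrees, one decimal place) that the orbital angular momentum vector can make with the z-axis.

θ ∈ {26.6°, 47.9°, 63.4°, 77.1°, 90.0°, 102.9°, 116.6°, 132.1°, 153.4°}

For a g orbital, l = 4.
|L|² = l(l+1)ℏ² = 20ℏ², so |L| = 2√5 ℏ.
cos θ = m_l/√20 for each m_l ∈ {-4, -3, -2, -1, 0, 1, 2, 3, 4}.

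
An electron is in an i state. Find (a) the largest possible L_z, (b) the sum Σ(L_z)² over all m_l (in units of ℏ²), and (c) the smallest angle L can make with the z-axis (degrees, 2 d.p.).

L_z,max = 6ℏ; Σ(L_z)² = 182 ℏ²; θ_min ≈ 22.21°

The letter i corresponds to l = 6.
L_z,max = lℏ = 6ℏ.
Σ m_l² = 182, so Σ(L_z)² = 182 ℏ².
cos θ_min = 6/√42, so θ_min ≈ 22.21°.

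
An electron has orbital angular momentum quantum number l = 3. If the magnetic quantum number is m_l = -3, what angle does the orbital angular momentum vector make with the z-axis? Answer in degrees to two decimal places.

θ ≈ 150.00°

|L| = ℏ√(l(l+1)) = 2√3 ℏ.
L_z = m_l ℏ = −3ℏ.
cos θ = L_z/|L| = -3/√12, so θ ≈ 150.00°.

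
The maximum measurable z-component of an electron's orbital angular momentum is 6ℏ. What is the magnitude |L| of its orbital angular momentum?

The maximum L_z equals lℏ, giving l = 6.
|L| = √(l(l+1)) ℏ = √42 ℏ.

|L| = √42 ℏ ≈ 6.481ℏ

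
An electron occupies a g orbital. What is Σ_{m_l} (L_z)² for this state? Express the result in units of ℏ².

Σ(L_z)² = 60 ℏ²

A g state has l = 4.
The allowed m_l values are -4, -3, -2, -1, 0, 1, 2, 3, 4.
Σ m_l² = 2·(1 + 4 + 9 + 16) = 60.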